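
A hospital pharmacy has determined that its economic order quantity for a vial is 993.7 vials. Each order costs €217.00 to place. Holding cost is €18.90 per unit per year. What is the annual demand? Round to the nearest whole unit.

The basic EOQ model gives Q* = √(2DS/H); rearrange for the unknown.
From Q* = √(2DS/H): D = Q*²H / (2S) = 993.7² × 18.9 / (2 × 217) = 43001.406.

D ≈ 43,001 vials per year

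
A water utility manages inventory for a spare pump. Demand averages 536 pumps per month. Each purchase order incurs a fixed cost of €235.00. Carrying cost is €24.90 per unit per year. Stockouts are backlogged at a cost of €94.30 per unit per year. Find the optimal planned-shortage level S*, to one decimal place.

Annual demand D = 536 × 12 = 6,432.
With planned backorders, Q* = √(2DS/H) · √((H+B)/B).
√(2DS/H) = √(2 × 6,432 × 235 / 24.9) = 348.435.
√((H+B)/B) = √((24.9+94.3)/94.3) = 1.1243.
Q* ≈ 391.746.
S* = Q* · H/(H+B) = 391.746 × 24.9/119.2 ≈ 81.833.

S* ≈ 81.8 pumps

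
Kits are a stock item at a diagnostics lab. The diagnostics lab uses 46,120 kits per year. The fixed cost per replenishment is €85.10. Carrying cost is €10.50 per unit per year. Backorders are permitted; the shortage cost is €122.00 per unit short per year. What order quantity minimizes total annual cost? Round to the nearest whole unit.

With planned backorders, Q* = √(2DS/H) · √((H+B)/B).
√(2DS/H) = √(2 × 46,120 × 85.1 / 10.5) = 864.629.
√((H+B)/B) = √((10.5+122)/122) = 1.0421.
Q* ≈ 901.068.

Q* ≈ 901 kits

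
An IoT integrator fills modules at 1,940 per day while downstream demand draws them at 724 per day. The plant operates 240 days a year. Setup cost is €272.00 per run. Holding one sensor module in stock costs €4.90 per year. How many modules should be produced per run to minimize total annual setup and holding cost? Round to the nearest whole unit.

Annual demand D = 724 × 240 = 173,760.
Production build-up factor (1 − d/p) = 1 − 724/1,940 = 0.6268.
Q* = √(2DS / (H(1 − d/p))) = √(2 × 173,760 × 272 / (4.9 × 0.6268)).
= √(94,525,440 / 3.0713) ≈ 5547.667.

Q* ≈ 5,548 modules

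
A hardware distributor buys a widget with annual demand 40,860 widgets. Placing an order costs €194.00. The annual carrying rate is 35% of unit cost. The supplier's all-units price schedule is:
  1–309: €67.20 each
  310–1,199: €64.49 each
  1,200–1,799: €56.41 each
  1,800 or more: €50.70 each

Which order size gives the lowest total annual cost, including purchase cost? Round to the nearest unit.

Holding cost per unit per year at price C is H = 0.35·C.
For each price level, check whether its EOQ is feasible; otherwise the best quantity at that price is the breakpoint.
Tier 1 (€67.20): EOQ = 821.0 exceeds tier's upper bound 309, so this tier is dominated.
EOQ at €64.49 = 838.1 (feasible in tier 2): TC = 40,860×€64.49 + (40,860/838.1)×194 + (838.1/2)×0.35×€64.49 = €2,653,978.09.
EOQ at €56.41 = 896.1 < 1200, so use break Q=1200: TC = 40,860×€56.41 + (40,860/1200.0)×194 + (1200.0/2)×0.35×€56.41 = €2,323,364.40.
EOQ at €50.70 = 945.2 < 1800, so use break Q=1800: TC = 40,860×€50.70 + (40,860/1800.0)×194 + (1800.0/2)×0.35×€50.70 = €2,091,976.30.
Lowest total cost is €2,091,976.30 at Q = 1800.0.

Q* ≈ 1,800 widgets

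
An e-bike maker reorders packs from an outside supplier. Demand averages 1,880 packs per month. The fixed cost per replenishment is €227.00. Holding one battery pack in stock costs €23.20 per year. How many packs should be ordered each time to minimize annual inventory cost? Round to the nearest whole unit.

Annual demand D = 1,880 × 12 = 22,560.
EOQ = √(2DS / H) = √(2 × 22,560 × 227 / 23.2).
= √(10,242,240 / 23.2) = √441,475.8621 ≈ 664.436.

Q* ≈ 664 packs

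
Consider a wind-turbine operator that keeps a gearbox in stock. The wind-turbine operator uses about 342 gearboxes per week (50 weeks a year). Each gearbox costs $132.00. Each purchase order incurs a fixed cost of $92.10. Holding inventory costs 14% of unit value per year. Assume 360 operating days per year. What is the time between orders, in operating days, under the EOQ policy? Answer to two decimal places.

Annual demand D = 342 × 50 = 17,100.
Holding cost H = 0.14 × $132.00 = $18.4800 per unit per year.
Q* = √(2DS/H) = √(2 × 17,100 × 92.1 / 18.48) ≈ 412.85.
Cycle time = Q*/D × 360 = 412.85 / 17,100 × 360 ≈ 8.692 days.

T ≈ 8.69 days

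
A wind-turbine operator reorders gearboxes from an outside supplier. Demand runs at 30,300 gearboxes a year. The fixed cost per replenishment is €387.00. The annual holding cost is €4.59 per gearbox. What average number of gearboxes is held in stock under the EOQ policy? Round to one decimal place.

The optimal lot size = √(2DS/H) = √(2 × 30,300 × 387 / 4.59) ≈ 2260.40.
Average inventory = Q*/2 ≈ 2260.40 / 2 = 1130.200.

Average inventory ≈ 1,130.2 gearboxes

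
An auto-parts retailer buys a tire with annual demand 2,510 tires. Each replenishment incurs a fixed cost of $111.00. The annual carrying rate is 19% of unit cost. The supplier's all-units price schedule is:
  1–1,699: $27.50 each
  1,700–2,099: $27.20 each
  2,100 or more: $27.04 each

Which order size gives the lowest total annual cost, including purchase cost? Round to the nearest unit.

Holding cost per unit per year at price C is H = 0.19·C.
Evaluate total cost at each tier's feasible EOQ or, if the EOQ is below the tier, at the tier's minimum quantity.
EOQ at $27.50 = 326.6 (feasible in tier 1): TC = 2,510×$27.50 + (2,510/326.6)×111 + (326.6/2)×0.19×$27.50 = $70,731.30.
EOQ at $27.20 = 328.4 < 1700, so use break Q=1700: TC = 2,510×$27.20 + (2,510/1700.0)×111 + (1700.0/2)×0.19×$27.20 = $72,828.69.
EOQ at $27.04 = 329.3 < 2100, so use break Q=2100: TC = 2,510×$27.04 + (2,510/2100.0)×111 + (2100.0/2)×0.19×$27.04 = $73,397.55.
Lowest total cost is $70,731.30 at Q = 326.6.

Q* ≈ 327 tires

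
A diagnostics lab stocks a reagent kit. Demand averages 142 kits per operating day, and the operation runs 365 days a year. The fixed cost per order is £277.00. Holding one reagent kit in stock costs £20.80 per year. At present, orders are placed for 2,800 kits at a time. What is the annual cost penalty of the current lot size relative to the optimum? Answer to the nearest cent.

Annual demand D = 142 × 365 = 51,830.
EOQ = √(2DS/H) = √(2 × 51,830 × 277 / 20.8) ≈ 1174.93.
Cost at Q* = (D/Q*)S + (Q*/2)H = √(2DSH) ≈ £24,438.65.
Cost at Q = 2,800: (51,830/2,800)×277 + (2,800/2)×20.8 = £5,127.47 + £29,120.00 = £34,247.47.
Excess = £34,247.47 − £24,438.65 = £9,808.82.

Extra cost ≈ £9,808.82 per year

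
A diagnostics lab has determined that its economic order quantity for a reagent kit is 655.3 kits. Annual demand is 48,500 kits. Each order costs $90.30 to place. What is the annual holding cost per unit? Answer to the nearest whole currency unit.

H ≈ $20

Squaring Q* = √(2DS/H) gives Q*² = 2DS/H.
From Q* = √(2DS/H): H = 2DS / Q*² = 2 × 48,500 × 90.3 / 655.3² = 20.3976.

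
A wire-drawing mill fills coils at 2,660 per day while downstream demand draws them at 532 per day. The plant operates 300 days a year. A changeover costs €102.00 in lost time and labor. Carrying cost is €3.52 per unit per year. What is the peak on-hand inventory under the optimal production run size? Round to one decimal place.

Annual demand D = 532 × 300 = 159,600.
Production build-up factor (1 − d/p) = 1 − 532/2,660 = 0.8000.
Q* = √(2DS / (H(1 − d/p))) = √(2 × 159,600 × 102 / (3.52 × 0.8000)).
= √(32,558,400 / 2.816) ≈ 3400.284.
Maximum inventory = Q*(1 − d/p) = 3400.284 × 0.8000 ≈ 2720.227.

I_max ≈ 2,720.2 coils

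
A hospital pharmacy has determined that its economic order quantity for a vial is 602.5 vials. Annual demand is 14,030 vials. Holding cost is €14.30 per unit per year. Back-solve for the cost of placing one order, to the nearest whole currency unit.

Squaring Q* = √(2DS/H) gives Q*² = 2DS/H.
From Q* = √(2DS/H): S = Q*²H / (2D) = 602.5² × 14.3 / (2 × 14,030) = 184.9961.

S ≈ €185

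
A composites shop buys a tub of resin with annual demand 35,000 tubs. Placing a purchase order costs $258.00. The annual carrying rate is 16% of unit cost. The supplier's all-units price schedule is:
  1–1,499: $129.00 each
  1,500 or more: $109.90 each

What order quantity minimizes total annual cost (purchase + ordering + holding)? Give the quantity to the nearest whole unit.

Q* ≈ 1,500 tubs

Holding cost per unit per year at price C is H = 0.16·C.
Candidates are each tier's EOQ (if it falls in that tier) and each price-break quantity.
EOQ at $129.00 = 935.4 (feasible in tier 1): TC = 35,000×$129.00 + (35,000/935.4)×258 + (935.4/2)×0.16×$129.00 = $4,534,306.95.
EOQ at $109.90 = 1013.4 < 1500, so use break Q=1500: TC = 35,000×$109.90 + (35,000/1500.0)×258 + (1500.0/2)×0.16×$109.90 = $3,865,708.00.
Lowest total cost is $3,865,708.00 at Q = 1500.0.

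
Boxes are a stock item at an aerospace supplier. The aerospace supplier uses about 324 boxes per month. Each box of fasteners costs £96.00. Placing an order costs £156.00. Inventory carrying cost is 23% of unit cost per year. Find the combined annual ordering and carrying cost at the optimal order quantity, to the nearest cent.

Annual demand D = 324 × 12 = 3,888.
Holding cost H = 0.23 × £96.00 = £22.0800 per unit per year.
EOQ = √(2DS/H) = √(2 × 3,888 × 156 / 22.08) ≈ 234.39.
At Q*, ordering cost (D/Q*)S equals holding cost (Q*/2)H, each = √(DSH/2).
Minimum total = √(2DSH) = √(2 × 3,888 × 156 × 22.08) ≈ 5175.353.

TC* ≈ £5,175.35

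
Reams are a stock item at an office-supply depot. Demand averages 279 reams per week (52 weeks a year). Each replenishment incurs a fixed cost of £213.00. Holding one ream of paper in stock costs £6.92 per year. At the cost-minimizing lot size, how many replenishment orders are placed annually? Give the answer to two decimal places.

Annual demand D = 279 × 52 = 14,508.
Q* = √(2DS/H) = √(2 × 14,508 × 213 / 6.92) ≈ 945.05.
Orders per year = D / Q* = 14,508 / 945.05 ≈ 15.352.

N ≈ 15.35 orders per year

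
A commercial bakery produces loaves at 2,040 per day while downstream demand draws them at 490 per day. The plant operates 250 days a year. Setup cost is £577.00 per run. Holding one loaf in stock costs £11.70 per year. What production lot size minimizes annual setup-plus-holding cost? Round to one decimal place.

Q* ≈ 3,987.7 loaves

Annual demand D = 490 × 250 = 122,500.
Production build-up factor (1 − d/p) = 1 − 490/2,040 = 0.7598.
Q* = √(2DS / (H(1 − d/p))) = √(2 × 122,500 × 577 / (11.7 × 0.7598)).
= √(141,365,000 / 8.8897) ≈ 3987.744.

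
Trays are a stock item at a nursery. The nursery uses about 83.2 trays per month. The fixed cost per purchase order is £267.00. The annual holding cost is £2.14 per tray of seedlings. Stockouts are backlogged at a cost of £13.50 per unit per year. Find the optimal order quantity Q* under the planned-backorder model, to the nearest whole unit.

Q* ≈ 537 trays

Annual demand D = 83.2 × 12 = 998.4.
With planned backorders, Q* = √(2DS/H) · √((H+B)/B).
√(2DS/H) = √(2 × 998.4 × 267 / 2.14) = 499.133.
√((H+B)/B) = √((2.14+13.5)/13.5) = 1.0763.
Q* ≈ 537.239.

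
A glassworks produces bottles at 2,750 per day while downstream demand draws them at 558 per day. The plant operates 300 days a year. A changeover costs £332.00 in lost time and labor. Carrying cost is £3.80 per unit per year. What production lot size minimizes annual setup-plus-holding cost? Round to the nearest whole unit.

Q* ≈ 6,058 bottles

Annual demand D = 558 × 300 = 167,400.
Production build-up factor (1 − d/p) = 1 − 558/2,750 = 0.7971.
Q* = √(2DS / (H(1 − d/p))) = √(2 × 167,400 × 332 / (3.8 × 0.7971)).
= √(111,153,600 / 3.0289) ≈ 6057.815.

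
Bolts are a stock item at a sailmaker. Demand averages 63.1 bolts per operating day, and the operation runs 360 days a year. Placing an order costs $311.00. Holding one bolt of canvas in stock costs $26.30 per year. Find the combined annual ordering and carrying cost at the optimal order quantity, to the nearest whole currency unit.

TC* ≈ $19,277

Annual demand D = 63.1 × 360 = 22,716.
The optimal lot size = √(2DS/H) = √(2 × 22,716 × 311 / 26.3) ≈ 732.97.
At the optimum the two cost components are equal, so total cost = 2·(Q*/2)H = Q*·H.
Minimum total = √(2DSH) = √(2 × 22,716 × 311 × 26.3) ≈ 19276.980.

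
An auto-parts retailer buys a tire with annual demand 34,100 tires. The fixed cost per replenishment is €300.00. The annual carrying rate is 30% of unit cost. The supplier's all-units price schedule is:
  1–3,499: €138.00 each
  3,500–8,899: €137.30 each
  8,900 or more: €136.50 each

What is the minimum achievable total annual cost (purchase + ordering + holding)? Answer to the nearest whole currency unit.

Holding cost per unit per year at price C is H = 0.30·C.
Candidates are each tier's EOQ (if it falls in that tier) and each price-break quantity.
EOQ at €138.00 = 703.0 (feasible in tier 1): TC = 34,100×€138.00 + (34,100/703.0)×300 + (703.0/2)×0.30×€138.00 = €4,734,904.02.
EOQ at €137.30 = 704.8 < 3500, so use break Q=3500: TC = 34,100×€137.30 + (34,100/3500.0)×300 + (3500.0/2)×0.30×€137.30 = €4,756,935.36.
EOQ at €136.50 = 706.8 < 8900, so use break Q=8900: TC = 34,100×€136.50 + (34,100/8900.0)×300 + (8900.0/2)×0.30×€136.50 = €4,838,026.94.
Lowest total cost among the candidates is at Q = 703.0.

TC* ≈ €4,734,904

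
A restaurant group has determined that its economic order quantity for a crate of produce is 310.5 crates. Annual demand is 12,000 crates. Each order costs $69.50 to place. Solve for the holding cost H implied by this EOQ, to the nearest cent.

Invert the EOQ relation Q*² = 2DS/H.
From Q* = √(2DS/H): H = 2DS / Q*² = 2 × 12,000 × 69.5 / 310.5² = 17.3011.

H ≈ $17.30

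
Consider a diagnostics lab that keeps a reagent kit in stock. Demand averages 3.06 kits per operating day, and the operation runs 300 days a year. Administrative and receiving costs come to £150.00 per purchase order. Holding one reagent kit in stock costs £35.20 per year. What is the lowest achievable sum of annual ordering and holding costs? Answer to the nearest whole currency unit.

TC* ≈ £3,114

Annual demand D = 3.06 × 300 = 918.
Q* = √(2DS/H) = √(2 × 918 × 150 / 35.2) ≈ 88.45.
At Q*, ordering cost (D/Q*)S equals holding cost (Q*/2)H, each = √(DSH/2).
Minimum total = √(2DSH) = √(2 × 918 × 150 × 35.2) ≈ 3113.532.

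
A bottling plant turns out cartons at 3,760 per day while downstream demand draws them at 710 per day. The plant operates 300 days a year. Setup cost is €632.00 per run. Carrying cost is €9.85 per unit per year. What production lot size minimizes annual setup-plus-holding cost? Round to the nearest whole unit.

Annual demand D = 710 × 300 = 213,000.
Production build-up factor (1 − d/p) = 1 − 710/3,760 = 0.8112.
Q* = √(2DS / (H(1 − d/p))) = √(2 × 213,000 × 632 / (9.85 × 0.8112)).
= √(269,232,000 / 7.99) ≈ 5804.826.

Q* ≈ 5,805 cartons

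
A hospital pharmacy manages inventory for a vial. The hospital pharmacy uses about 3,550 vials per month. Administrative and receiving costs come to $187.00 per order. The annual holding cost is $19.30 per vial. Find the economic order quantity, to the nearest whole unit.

Annual demand D = 3,550 × 12 = 42,600.
EOQ = √(2DS / H) = √(2 × 42,600 × 187 / 19.3).
= √(15,932,400 / 19.3) = √825,512.9534 ≈ 908.577.

Q* ≈ 909 vials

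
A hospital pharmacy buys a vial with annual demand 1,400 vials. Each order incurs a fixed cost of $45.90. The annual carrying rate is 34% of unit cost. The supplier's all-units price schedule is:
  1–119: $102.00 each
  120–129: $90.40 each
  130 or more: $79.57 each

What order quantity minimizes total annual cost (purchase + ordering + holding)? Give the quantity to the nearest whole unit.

Holding cost per unit per year at price C is H = 0.34·C.
For each price level, check whether its EOQ is feasible; otherwise the best quantity at that price is the breakpoint.
EOQ at $102.00 = 60.9 (feasible in tier 1): TC = 1,400×$102.00 + (1,400/60.9)×45.9 + (60.9/2)×0.34×$102.00 = $144,911.18.
EOQ at $90.40 = 64.7 < 120, so use break Q=120: TC = 1,400×$90.40 + (1,400/120.0)×45.9 + (120.0/2)×0.34×$90.40 = $128,939.66.
EOQ at $79.57 = 68.9 < 130, so use break Q=130: TC = 1,400×$79.57 + (1,400/130.0)×45.9 + (130.0/2)×0.34×$79.57 = $113,650.80.
Lowest total cost is $113,650.80 at Q = 130.0.

Q* ≈ 130 vials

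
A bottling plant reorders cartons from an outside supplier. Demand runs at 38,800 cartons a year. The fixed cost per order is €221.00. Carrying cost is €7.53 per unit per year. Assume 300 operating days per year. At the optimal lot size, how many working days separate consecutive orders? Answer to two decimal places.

EOQ = √(2DS/H) = √(2 × 38,800 × 221 / 7.53) ≈ 1509.14.
Cycle time = Q*/D × 300 = 1509.14 / 38,800 × 300 ≈ 11.669 days.

T ≈ 11.67 days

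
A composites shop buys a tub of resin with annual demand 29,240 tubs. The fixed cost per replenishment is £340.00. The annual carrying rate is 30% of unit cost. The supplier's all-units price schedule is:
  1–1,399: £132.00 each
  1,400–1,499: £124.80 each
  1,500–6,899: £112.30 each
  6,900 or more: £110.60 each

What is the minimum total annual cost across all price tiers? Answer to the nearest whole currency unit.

Holding cost per unit per year at price C is H = 0.30·C.
For each price level, check whether its EOQ is feasible; otherwise the best quantity at that price is the breakpoint.
EOQ at £132.00 = 708.6 (feasible in tier 1): TC = 29,240×£132.00 + (29,240/708.6)×340 + (708.6/2)×0.30×£132.00 = £3,887,740.20.
EOQ at £124.80 = 728.7 < 1400, so use break Q=1400: TC = 29,240×£124.80 + (29,240/1400.0)×340 + (1400.0/2)×0.30×£124.80 = £3,682,461.14.
EOQ at £112.30 = 768.2 < 1500, so use break Q=1500: TC = 29,240×£112.30 + (29,240/1500.0)×340 + (1500.0/2)×0.30×£112.30 = £3,315,547.23.
EOQ at £110.60 = 774.1 < 6900, so use break Q=6900: TC = 29,240×£110.60 + (29,240/6900.0)×340 + (6900.0/2)×0.30×£110.60 = £3,349,855.81.
Lowest total cost among the candidates is at Q = 1500.0.

TC* ≈ £3,315,547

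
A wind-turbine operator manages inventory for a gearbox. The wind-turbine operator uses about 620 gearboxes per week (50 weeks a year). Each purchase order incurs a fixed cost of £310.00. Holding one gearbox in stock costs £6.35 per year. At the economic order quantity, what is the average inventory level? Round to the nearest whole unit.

Average inventory ≈ 870 gearboxes

Annual demand D = 620 × 50 = 31,000.
The optimal lot size = √(2DS/H) = √(2 × 31,000 × 310 / 6.35) ≈ 1739.76.
Average inventory = Q*/2 ≈ 1739.76 / 2 = 869.881.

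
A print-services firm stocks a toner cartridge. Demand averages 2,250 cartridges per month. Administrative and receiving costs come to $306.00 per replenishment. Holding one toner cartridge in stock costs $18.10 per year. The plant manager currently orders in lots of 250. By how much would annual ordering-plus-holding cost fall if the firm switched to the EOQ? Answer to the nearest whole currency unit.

Annual demand D = 2,250 × 12 = 27,000.
EOQ = √(2DS/H) = √(2 × 27,000 × 306 / 18.1) ≈ 955.47.
Cost at Q* = (D/Q*)S + (Q*/2)H = √(2DSH) ≈ $17,294.06.
Cost at Q = 250: (27,000/250)×306 + (250/2)×18.1 = $33,048.00 + $2,262.50 = $35,310.50.
Excess = $35,310.50 − $17,294.06 = $18,016.44.

Extra cost ≈ $18,016 per year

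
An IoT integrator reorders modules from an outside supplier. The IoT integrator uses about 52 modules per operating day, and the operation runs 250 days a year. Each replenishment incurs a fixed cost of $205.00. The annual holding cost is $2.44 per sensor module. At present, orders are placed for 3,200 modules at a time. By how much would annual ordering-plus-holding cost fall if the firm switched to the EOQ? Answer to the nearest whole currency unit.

Extra cost ≈ $1,131 per year

Annual demand D = 52 × 250 = 13,000.
EOQ = √(2DS/H) = √(2 × 13,000 × 205 / 2.44) ≈ 1477.98.
Cost at Q* = (D/Q*)S + (Q*/2)H = √(2DSH) ≈ $3,606.27.
Cost at Q = 3,200: (13,000/3,200)×205 + (3,200/2)×2.44 = $832.81 + $3,904.00 = $4,736.81.
Excess = $4,736.81 − $3,606.27 = $1,130.54.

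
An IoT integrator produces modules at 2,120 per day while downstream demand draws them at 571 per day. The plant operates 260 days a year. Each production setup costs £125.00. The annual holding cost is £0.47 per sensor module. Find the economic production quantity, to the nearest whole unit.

Q* ≈ 10,396 modules

Annual demand D = 571 × 260 = 148,460.
Production build-up factor (1 − d/p) = 1 − 571/2,120 = 0.7307.
Q* = √(2DS / (H(1 − d/p))) = √(2 × 148,460 × 125 / (0.47 × 0.7307)).
= √(37,115,000 / 0.3434) ≈ 10396.042.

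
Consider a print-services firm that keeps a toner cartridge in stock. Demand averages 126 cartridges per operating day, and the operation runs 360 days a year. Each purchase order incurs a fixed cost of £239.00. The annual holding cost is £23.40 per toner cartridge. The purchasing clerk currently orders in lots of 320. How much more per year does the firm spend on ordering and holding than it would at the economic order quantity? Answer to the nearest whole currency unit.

Annual demand D = 126 × 360 = 45,360.
EOQ = √(2DS/H) = √(2 × 45,360 × 239 / 23.4) ≈ 962.59.
Cost at Q* = (D/Q*)S + (Q*/2)H = √(2DSH) ≈ £22,524.67.
Cost at Q = 320: (45,360/320)×239 + (320/2)×23.4 = £33,878.25 + £3,744.00 = £37,622.25.
Excess = £37,622.25 − £22,524.67 = £15,097.58.

Extra cost ≈ £15,098 per year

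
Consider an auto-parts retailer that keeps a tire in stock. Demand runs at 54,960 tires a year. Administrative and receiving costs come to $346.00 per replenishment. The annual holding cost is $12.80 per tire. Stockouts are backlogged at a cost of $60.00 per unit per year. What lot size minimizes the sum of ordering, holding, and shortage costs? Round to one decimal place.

Q* ≈ 1,898.7 tires

With planned backorders, Q* = √(2DS/H) · √((H+B)/B).
√(2DS/H) = √(2 × 54,960 × 346 / 12.8) = 1723.739.
√((H+B)/B) = √((12.8+60)/60) = 1.1015.
Q* ≈ 1898.722.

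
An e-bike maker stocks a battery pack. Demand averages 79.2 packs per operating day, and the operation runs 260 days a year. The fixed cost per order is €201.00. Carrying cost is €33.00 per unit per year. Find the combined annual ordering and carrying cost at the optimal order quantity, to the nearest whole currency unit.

Annual demand D = 79.2 × 260 = 20,592.
EOQ = √(2DS/H) = √(2 × 20,592 × 201 / 33) ≈ 500.85.
At Q*, ordering cost (D/Q*)S equals holding cost (Q*/2)H, each = √(DSH/2).
Minimum total = √(2DSH) = √(2 × 20,592 × 201 × 33) ≈ 16527.960.

TC* ≈ €16,528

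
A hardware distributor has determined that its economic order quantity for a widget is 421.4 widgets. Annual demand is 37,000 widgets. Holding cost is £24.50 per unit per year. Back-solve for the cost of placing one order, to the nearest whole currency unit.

S ≈ £59

Invert the EOQ relation Q*² = 2DS/H.
From Q* = √(2DS/H): S = Q*²H / (2D) = 421.4² × 24.5 / (2 × 37,000) = 58.7927.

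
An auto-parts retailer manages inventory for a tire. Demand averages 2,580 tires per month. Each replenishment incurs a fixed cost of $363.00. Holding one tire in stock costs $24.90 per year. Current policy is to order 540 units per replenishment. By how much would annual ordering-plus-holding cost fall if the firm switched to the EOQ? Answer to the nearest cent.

Extra cost ≈ $3,877.52 per year

Annual demand D = 2,580 × 12 = 30,960.
EOQ = √(2DS/H) = √(2 × 30,960 × 363 / 24.9) ≈ 950.10.
Cost at Q* = (D/Q*)S + (Q*/2)H = √(2DSH) ≈ $23,657.48.
Cost at Q = 540: (30,960/540)×363 + (540/2)×24.9 = $20,812.00 + $6,723.00 = $27,535.00.
Excess = $27,535.00 − $23,657.48 = $3,877.52.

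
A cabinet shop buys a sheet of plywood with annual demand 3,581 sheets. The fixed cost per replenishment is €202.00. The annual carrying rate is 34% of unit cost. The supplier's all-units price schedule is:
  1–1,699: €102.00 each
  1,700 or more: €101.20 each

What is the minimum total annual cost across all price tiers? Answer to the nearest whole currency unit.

Holding cost per unit per year at price C is H = 0.34·C.
Candidates are each tier's EOQ (if it falls in that tier) and each price-break quantity.
EOQ at €102.00 = 204.2 (feasible in tier 1): TC = 3,581×€102.00 + (3,581/204.2)×202 + (204.2/2)×0.34×€102.00 = €372,345.25.
EOQ at €101.20 = 205.1 < 1700, so use break Q=1700: TC = 3,581×€101.20 + (3,581/1700.0)×202 + (1700.0/2)×0.34×€101.20 = €392,069.51.
Lowest total cost among the candidates is at Q = 204.2.

TC* ≈ €372,345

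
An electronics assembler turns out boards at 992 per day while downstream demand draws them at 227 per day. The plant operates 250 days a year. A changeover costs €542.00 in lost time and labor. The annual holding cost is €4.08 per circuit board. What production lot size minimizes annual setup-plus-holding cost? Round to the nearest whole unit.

Annual demand D = 227 × 250 = 56,750.
Production build-up factor (1 − d/p) = 1 − 227/992 = 0.7712.
Q* = √(2DS / (H(1 − d/p))) = √(2 × 56,750 × 542 / (4.08 × 0.7712)).
= √(61,517,000 / 3.1464) ≈ 4421.734.

Q* ≈ 4,422 boards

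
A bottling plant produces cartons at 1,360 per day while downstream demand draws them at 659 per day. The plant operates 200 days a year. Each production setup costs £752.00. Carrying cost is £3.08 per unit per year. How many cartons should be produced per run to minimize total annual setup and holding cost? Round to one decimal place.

Q* ≈ 11,174.2 cartons

Annual demand D = 659 × 200 = 131,800.
Production build-up factor (1 − d/p) = 1 − 659/1,360 = 0.5154.
Q* = √(2DS / (H(1 − d/p))) = √(2 × 131,800 × 752 / (3.08 × 0.5154)).
= √(198,227,200 / 1.5876) ≈ 11174.207.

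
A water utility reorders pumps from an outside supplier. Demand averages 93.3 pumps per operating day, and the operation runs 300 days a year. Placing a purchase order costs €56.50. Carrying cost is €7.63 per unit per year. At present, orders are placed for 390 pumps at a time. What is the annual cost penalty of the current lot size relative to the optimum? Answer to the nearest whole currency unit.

Extra cost ≈ €630 per year

Annual demand D = 93.3 × 300 = 27,990.
EOQ = √(2DS/H) = √(2 × 27,990 × 56.5 / 7.63) ≈ 643.84.
Cost at Q* = (D/Q*)S + (Q*/2)H = √(2DSH) ≈ €4,912.50.
Cost at Q = 390: (27,990/390)×56.5 + (390/2)×7.63 = €4,054.96 + €1,487.85 = €5,542.81.
Excess = €5,542.81 − €4,912.50 = €630.31.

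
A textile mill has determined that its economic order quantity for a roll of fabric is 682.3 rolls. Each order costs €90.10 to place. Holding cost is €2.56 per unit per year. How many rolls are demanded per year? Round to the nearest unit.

Squaring Q* = √(2DS/H) gives Q*² = 2DS/H.
From Q* = √(2DS/H): D = Q*²H / (2S) = 682.3² × 2.56 / (2 × 90.1) = 6613.569.

D ≈ 6,614 rolls per year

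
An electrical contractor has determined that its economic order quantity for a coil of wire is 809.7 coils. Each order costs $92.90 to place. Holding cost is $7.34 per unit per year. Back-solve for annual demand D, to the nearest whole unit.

Squaring Q* = √(2DS/H) gives Q*² = 2DS/H.
From Q* = √(2DS/H): D = Q*²H / (2S) = 809.7² × 7.34 / (2 × 92.9) = 25899.932.

D ≈ 25,900 coils per year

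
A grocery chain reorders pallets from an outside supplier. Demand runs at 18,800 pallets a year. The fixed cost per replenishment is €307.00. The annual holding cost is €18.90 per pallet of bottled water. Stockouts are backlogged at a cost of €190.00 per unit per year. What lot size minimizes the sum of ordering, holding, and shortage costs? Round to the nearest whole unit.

Q* ≈ 819 pallets

With planned backorders, Q* = √(2DS/H) · √((H+B)/B).
√(2DS/H) = √(2 × 18,800 × 307 / 18.9) = 781.506.
√((H+B)/B) = √((18.9+190)/190) = 1.0486.
Q* ≈ 819.454.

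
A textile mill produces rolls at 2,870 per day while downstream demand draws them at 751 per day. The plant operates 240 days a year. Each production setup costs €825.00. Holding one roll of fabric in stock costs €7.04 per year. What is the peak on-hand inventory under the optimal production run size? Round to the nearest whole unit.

Annual demand D = 751 × 240 = 180,240.
Production build-up factor (1 − d/p) = 1 − 751/2,870 = 0.7383.
Q* = √(2DS / (H(1 − d/p))) = √(2 × 180,240 × 825 / (7.04 × 0.7383)).
= √(297,396,000 / 5.1978) ≈ 7564.090.
Maximum inventory = Q*(1 − d/p) = 7564.090 × 0.7383 ≈ 5584.776.

I_max ≈ 5,585 rolls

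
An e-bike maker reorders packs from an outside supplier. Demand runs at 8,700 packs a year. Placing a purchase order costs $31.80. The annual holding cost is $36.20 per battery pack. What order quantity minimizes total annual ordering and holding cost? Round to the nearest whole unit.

EOQ = √(2DS / H) = √(2 × 8,700 × 31.8 / 36.2).
= √(553,320 / 36.2) = √15,285.0829 ≈ 123.633.

Q* ≈ 124 packs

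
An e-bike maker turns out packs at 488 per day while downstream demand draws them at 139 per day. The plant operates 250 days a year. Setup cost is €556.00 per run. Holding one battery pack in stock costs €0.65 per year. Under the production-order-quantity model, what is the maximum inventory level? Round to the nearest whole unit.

Annual demand D = 139 × 250 = 34,750.
Production build-up factor (1 − d/p) = 1 − 139/488 = 0.7152.
Q* = √(2DS / (H(1 − d/p))) = √(2 × 34,750 × 556 / (0.65 × 0.7152)).
= √(38,642,000 / 0.4649) ≈ 9117.385.
Maximum inventory = Q*(1 − d/p) = 9117.385 × 0.7152 ≈ 6520.425.

I_max ≈ 6,520 packs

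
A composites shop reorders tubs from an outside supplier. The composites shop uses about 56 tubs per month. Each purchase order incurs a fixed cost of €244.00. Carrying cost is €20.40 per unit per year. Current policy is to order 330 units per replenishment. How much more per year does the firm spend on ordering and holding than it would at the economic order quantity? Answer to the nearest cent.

Extra cost ≈ €1,276.39 per year

Annual demand D = 56 × 12 = 672.
EOQ = √(2DS/H) = √(2 × 672 × 244 / 20.4) ≈ 126.79.
Cost at Q* = (D/Q*)S + (Q*/2)H = √(2DSH) ≈ €2,586.48.
Cost at Q = 330: (672/330)×244 + (330/2)×20.4 = €496.87 + €3,366.00 = €3,862.87.
Excess = €3,862.87 − €2,586.48 = €1,276.39.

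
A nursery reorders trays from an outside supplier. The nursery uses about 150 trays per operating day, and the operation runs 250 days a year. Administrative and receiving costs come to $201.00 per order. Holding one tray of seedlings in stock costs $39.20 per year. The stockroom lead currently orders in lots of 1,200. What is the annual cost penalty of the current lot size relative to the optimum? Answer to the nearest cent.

Annual demand D = 150 × 250 = 37,500.
EOQ = √(2DS/H) = √(2 × 37,500 × 201 / 39.2) ≈ 620.13.
Cost at Q* = (D/Q*)S + (Q*/2)H = √(2DSH) ≈ $24,309.26.
Cost at Q = 1,200: (37,500/1,200)×201 + (1,200/2)×39.2 = $6,281.25 + $23,520.00 = $29,801.25.
Excess = $29,801.25 − $24,309.26 = $5,491.99.

Extra cost ≈ $5,491.99 per year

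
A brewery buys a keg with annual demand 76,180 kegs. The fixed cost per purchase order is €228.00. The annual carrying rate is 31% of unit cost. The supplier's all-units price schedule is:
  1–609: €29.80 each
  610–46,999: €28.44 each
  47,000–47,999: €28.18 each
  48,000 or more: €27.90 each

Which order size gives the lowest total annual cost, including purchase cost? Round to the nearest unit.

Holding cost per unit per year at price C is H = 0.31·C.
For each price level, check whether its EOQ is feasible; otherwise the best quantity at that price is the breakpoint.
Tier 1 (€29.80): EOQ = 1939.2 exceeds tier's upper bound 609, so this tier is dominated.
EOQ at €28.44 = 1985.0 (feasible in tier 2): TC = 76,180×€28.44 + (76,180/1985.0)×228 + (1985.0/2)×0.31×€28.44 = €2,184,059.62.
EOQ at €28.18 = 1994.1 < 47000, so use break Q=47000: TC = 76,180×€28.18 + (76,180/47000.0)×228 + (47000.0/2)×0.31×€28.18 = €2,352,413.25.
EOQ at €27.90 = 2004.1 < 48000, so use break Q=48000: TC = 76,180×€27.90 + (76,180/48000.0)×228 + (48000.0/2)×0.31×€27.90 = €2,333,359.85.
Lowest total cost is €2,184,059.62 at Q = 1985.0.

Q* ≈ 1,985 kegs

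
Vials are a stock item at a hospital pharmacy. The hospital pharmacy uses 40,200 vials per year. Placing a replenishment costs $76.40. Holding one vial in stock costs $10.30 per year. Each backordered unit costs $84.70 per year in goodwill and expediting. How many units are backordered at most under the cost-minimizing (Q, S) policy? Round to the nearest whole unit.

S* ≈ 89 vials

With planned backorders, Q* = √(2DS/H) · √((H+B)/B).
√(2DS/H) = √(2 × 40,200 × 76.4 / 10.3) = 772.247.
√((H+B)/B) = √((10.3+84.7)/84.7) = 1.0591.
Q* ≈ 817.855.
S* = Q* · H/(H+B) = 817.855 × 10.3/95 ≈ 88.673.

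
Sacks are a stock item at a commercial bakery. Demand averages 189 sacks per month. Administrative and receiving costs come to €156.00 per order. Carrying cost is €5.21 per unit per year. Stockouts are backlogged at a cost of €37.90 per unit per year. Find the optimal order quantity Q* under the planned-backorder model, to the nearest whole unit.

Q* ≈ 393 sacks

Annual demand D = 189 × 12 = 2,268.
With planned backorders, Q* = √(2DS/H) · √((H+B)/B).
√(2DS/H) = √(2 × 2,268 × 156 / 5.21) = 368.536.
√((H+B)/B) = √((5.21+37.9)/37.9) = 1.0665.
Q* ≈ 393.051.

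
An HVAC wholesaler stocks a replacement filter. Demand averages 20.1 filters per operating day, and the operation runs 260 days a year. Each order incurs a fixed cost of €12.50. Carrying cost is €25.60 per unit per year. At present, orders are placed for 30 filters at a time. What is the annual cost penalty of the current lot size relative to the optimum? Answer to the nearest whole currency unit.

Extra cost ≈ €733 per year

Annual demand D = 20.1 × 260 = 5,226.
EOQ = √(2DS/H) = √(2 × 5,226 × 12.5 / 25.6) ≈ 71.44.
Cost at Q* = (D/Q*)S + (Q*/2)H = √(2DSH) ≈ €1,828.84.
Cost at Q = 30: (5,226/30)×12.5 + (30/2)×25.6 = €2,177.50 + €384.00 = €2,561.50.
Excess = €2,561.50 − €1,828.84 = €732.66.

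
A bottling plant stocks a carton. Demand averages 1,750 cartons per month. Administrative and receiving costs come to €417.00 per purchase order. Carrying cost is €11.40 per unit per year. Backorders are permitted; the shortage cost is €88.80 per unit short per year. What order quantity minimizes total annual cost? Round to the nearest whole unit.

Annual demand D = 1,750 × 12 = 21,000.
With planned backorders, Q* = √(2DS/H) · √((H+B)/B).
√(2DS/H) = √(2 × 21,000 × 417 / 11.4) = 1239.482.
√((H+B)/B) = √((11.4+88.8)/88.8) = 1.0623.
Q* ≈ 1316.642.

Q* ≈ 1,317 cartons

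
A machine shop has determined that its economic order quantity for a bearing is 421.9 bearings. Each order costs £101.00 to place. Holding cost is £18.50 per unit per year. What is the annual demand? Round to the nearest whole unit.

D ≈ 16,302 bearings per year

Invert the EOQ relation Q*² = 2DS/H.
From Q* = √(2DS/H): D = Q*²H / (2S) = 421.9² × 18.5 / (2 × 101) = 16301.944.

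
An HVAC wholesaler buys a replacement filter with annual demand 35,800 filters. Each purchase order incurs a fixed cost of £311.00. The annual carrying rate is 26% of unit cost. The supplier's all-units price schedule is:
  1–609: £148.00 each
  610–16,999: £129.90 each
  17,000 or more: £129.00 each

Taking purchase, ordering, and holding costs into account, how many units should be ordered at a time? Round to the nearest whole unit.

Holding cost per unit per year at price C is H = 0.26·C.
Candidates are each tier's EOQ (if it falls in that tier) and each price-break quantity.
Tier 1 (£148.00): EOQ = 760.7 exceeds tier's upper bound 609, so this tier is dominated.
EOQ at £129.90 = 812.0 (feasible in tier 2): TC = 35,800×£129.90 + (35,800/812.0)×311 + (812.0/2)×0.26×£129.90 = £4,677,843.82.
EOQ at £129.00 = 814.8 < 17000, so use break Q=17000: TC = 35,800×£129.00 + (35,800/17000.0)×311 + (17000.0/2)×0.26×£129.00 = £4,903,944.93.
Lowest total cost is £4,677,843.82 at Q = 812.0.

Q* ≈ 812 filters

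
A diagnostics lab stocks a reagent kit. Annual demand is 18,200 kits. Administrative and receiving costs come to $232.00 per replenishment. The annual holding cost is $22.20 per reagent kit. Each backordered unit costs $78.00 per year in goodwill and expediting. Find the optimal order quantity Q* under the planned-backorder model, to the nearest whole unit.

Q* ≈ 699 kits

With planned backorders, Q* = √(2DS/H) · √((H+B)/B).
√(2DS/H) = √(2 × 18,200 × 232 / 22.2) = 616.763.
√((H+B)/B) = √((22.2+78)/78) = 1.1334.
Q* ≈ 699.044.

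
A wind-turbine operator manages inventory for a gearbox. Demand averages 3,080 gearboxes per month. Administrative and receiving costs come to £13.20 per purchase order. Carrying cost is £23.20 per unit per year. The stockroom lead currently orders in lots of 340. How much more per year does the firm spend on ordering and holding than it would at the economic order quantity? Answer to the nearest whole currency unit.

Annual demand D = 3,080 × 12 = 36,960.
EOQ = √(2DS/H) = √(2 × 36,960 × 13.2 / 23.2) ≈ 205.08.
Cost at Q* = (D/Q*)S + (Q*/2)H = √(2DSH) ≈ £4,757.86.
Cost at Q = 340: (36,960/340)×13.2 + (340/2)×23.2 = £1,434.92 + £3,944.00 = £5,378.92.
Excess = £5,378.92 − £4,757.86 = £621.05.

Extra cost ≈ £621 per year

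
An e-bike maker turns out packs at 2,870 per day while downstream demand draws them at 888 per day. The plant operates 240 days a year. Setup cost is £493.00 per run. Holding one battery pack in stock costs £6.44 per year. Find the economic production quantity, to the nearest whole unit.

Q* ≈ 6,874 packs

Annual demand D = 888 × 240 = 213,120.
Production build-up factor (1 − d/p) = 1 − 888/2,870 = 0.6906.
Q* = √(2DS / (H(1 − d/p))) = √(2 × 213,120 × 493 / (6.44 × 0.6906)).
= √(210,136,320 / 4.4474) ≈ 6873.798.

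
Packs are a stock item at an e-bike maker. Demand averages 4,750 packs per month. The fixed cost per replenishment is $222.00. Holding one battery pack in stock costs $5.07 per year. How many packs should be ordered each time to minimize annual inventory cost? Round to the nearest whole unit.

Q* ≈ 2,234 packs

Annual demand D = 4,750 × 12 = 57,000.
EOQ = √(2DS / H) = √(2 × 57,000 × 222 / 5.07).
= √(25,308,000 / 5.07) = √4,991,715.9763 ≈ 2234.215.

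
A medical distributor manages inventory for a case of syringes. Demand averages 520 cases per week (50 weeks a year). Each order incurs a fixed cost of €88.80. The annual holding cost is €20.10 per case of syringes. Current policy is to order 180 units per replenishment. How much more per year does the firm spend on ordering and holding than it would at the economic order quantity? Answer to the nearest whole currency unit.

Extra cost ≈ €5,002 per year

Annual demand D = 520 × 50 = 26,000.
EOQ = √(2DS/H) = √(2 × 26,000 × 88.8 / 20.1) ≈ 479.30.
Cost at Q* = (D/Q*)S + (Q*/2)H = √(2DSH) ≈ €9,633.99.
Cost at Q = 180: (26,000/180)×88.8 + (180/2)×20.1 = €12,826.67 + €1,809.00 = €14,635.67.
Excess = €14,635.67 − €9,633.99 = €5,001.68.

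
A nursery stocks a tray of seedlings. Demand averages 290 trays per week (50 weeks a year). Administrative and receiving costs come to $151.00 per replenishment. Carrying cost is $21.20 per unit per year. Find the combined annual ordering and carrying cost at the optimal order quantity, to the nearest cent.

TC* ≈ $9,635.08

Annual demand D = 290 × 50 = 14,500.
The optimal lot size = √(2DS/H) = √(2 × 14,500 × 151 / 21.2) ≈ 454.48.
At Q*, ordering cost (D/Q*)S equals holding cost (Q*/2)H, each = √(DSH/2).
Minimum total = √(2DSH) = √(2 × 14,500 × 151 × 21.2) ≈ 9635.082.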